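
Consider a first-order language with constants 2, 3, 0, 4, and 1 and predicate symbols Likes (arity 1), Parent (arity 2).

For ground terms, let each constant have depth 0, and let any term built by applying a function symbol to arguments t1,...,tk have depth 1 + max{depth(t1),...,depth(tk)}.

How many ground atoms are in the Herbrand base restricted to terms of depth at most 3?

30

First count ground terms of depth ≤ 3.
With no function symbols every ground term is a constant, so there are exactly 5 ground terms at every depth bound.
N_0 = 5
N_1 = 5
N_2 = 5
N_3 = 5
Explicitly: 2, 3, 0, 4, 1.
So |H| = 5.
A ground atom is a predicate applied to a tuple of terms from H, so the count is the sum over predicates of |H|^arity:
  Likes: 5;  Parent: 5^2 = 25
Total ground atoms: 5 + 25 = 30.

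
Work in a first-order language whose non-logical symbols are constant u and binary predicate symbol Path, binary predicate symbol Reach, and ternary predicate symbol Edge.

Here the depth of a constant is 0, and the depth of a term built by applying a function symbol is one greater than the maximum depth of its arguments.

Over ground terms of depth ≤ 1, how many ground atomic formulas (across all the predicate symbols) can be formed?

3

First count ground terms of depth ≤ 1.
With no function symbols every ground term is a constant, so there is exactly 1 ground term at every depth bound.
N_0 = 1
N_1 = 1
Explicitly: u.
So |H| = 1.
Each predicate of arity r yields |H|^r ground atoms (one per choice of an r-tuple from H):
  Path: 1^2 = 1;  Reach: 1^2 = 1;  Edge: 1^3 = 1
Total ground atoms: 1 + 1 + 1 = 3.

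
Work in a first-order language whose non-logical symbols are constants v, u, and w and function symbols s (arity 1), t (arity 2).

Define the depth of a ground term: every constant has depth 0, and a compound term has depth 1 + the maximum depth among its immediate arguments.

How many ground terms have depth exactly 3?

Let N_k = |{terms of depth ≤ k}|. Then N_0 = 3 and N_k = 3 + N_{k-1} + N_{k-1}^2 for k ≥ 1 (one summand per function symbol, arity giving the exponent).
N_0 = 3
N_1 = 3 + 3 + 3^2 = 15
N_2 = 3 + 15 + 15^2 = 243
N_3 = 3 + 243 + 243^2 = 59295
Terms of depth exactly 3: N_3 − N_2 = 59295 − 243 = 59052.

59052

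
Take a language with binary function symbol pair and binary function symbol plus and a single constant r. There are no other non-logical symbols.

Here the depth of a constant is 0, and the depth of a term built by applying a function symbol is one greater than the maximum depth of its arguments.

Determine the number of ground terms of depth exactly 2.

16

Count level by level. With function symbols pair/2, plus/2, the terms of depth ≤ k are the 1 constant together with each function applied to depth-≤(k−1) tuples, so N_k = 1 + N_{k-1}^2 + N_{k-1}^2.
N_0 = 1
N_1 = 1 + 1^2 + 1^2 = 3
N_2 = 1 + 3^2 + 3^2 = 19
Terms of depth exactly 2: N_2 − N_1 = 19 − 3 = 16.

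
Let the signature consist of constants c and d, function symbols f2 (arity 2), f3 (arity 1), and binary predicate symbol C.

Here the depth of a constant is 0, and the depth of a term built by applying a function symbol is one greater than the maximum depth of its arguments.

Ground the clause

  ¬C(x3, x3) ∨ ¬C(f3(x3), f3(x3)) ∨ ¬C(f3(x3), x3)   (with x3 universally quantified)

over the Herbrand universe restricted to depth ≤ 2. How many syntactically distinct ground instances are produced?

Ground terms of depth ≤ 2:
  Let N_k = |{terms of depth ≤ k}|. Then N_0 = 2 and N_k = 2 + N_{k-1}^2 + N_{k-1} for k ≥ 1 (one summand per function symbol, arity giving the exponent).
  N_0 = 2
  N_1 = 2 + 2^2 + 2 = 8
  N_2 = 2 + 8^2 + 8 = 74
So there are 74 ground terms available for substitution.
There is 1 variable to instantiate (x3),  occurring in at least one literal, so different choices give different ground instances.
Number of ground instances = 74.

74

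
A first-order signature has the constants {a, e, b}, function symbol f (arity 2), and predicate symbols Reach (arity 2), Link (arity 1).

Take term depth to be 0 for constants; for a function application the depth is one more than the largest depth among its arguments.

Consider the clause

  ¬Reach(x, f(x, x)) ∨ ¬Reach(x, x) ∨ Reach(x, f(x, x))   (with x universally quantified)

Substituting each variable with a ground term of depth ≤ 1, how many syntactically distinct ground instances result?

12

Ground terms of depth ≤ 1:
  Let N_k = |{terms of depth ≤ k}|. Then N_0 = 3 and N_k = 3 + N_{k-1}^2 for k ≥ 1 (one summand per function symbol, arity giving the exponent).
  N_0 = 3
  N_1 = 3 + 3^2 = 12
  Explicitly: a, e, b, f(a, a), f(a, e), f(a, b), f(e, a), f(e, e), f(e, b), f(b, a), f(b, e), f(b, b).
So there are 12 ground terms available for substitution.
There is 1 variable to instantiate (x),  occurring in at least one literal, so different choices give different ground instances.
Number of ground instances = 12.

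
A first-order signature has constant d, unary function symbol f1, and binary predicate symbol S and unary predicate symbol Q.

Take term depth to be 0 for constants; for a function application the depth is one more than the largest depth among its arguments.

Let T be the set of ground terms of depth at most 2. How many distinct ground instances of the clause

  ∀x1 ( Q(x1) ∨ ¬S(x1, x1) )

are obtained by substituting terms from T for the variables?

3

Ground terms of depth ≤ 2:
  Write N_k for the number of ground terms of depth ≤ k. A term of depth ≤ k is either a constant or a function symbol applied to arguments of depth ≤ k−1, so N_k = 1 + N_{k-1}.
  N_0 = 1
  N_1 = 1 + 1 = 2
  N_2 = 1 + 2 = 3
  Explicitly: d, f1(d), f1(f1(d)).
So there are 3 ground terms available for substitution.
There is 1 variable to instantiate (x1),  occurring in at least one literal, so different choices give different ground instances.
Number of ground instances = 3.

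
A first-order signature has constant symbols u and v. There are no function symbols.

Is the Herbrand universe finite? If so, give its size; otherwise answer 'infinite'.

2

There are no function symbols, so every ground term is one of the 2 constants.
The Herbrand universe is {u, v}, which is finite with 2 elements.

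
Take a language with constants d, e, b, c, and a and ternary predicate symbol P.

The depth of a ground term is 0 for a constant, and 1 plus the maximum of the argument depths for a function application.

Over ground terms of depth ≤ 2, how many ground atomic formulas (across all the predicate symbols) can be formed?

First count ground terms of depth ≤ 2.
With no function symbols every ground term is a constant, so there are exactly 5 ground terms at every depth bound.
N_0 = 5
N_1 = 5
N_2 = 5
Explicitly: d, e, b, c, a.
So |H| = 5.
Each predicate of arity r yields |H|^r ground atoms (one per choice of an r-tuple from H):
  P: 5^3 = 125
Total ground atoms: 125.

125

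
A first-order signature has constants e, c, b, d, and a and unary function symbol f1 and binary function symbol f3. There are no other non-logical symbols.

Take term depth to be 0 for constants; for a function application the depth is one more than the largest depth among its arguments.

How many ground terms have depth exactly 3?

Write N_k for the number of ground terms of depth ≤ k. A term of depth ≤ k is either a constant or a function symbol applied to arguments of depth ≤ k−1, so N_k = 5 + N_{k-1} + N_{k-1}^2.
N_0 = 5
N_1 = 5 + 5 + 5^2 = 35
N_2 = 5 + 35 + 35^2 = 1265
N_3 = 5 + 1265 + 1265^2 = 1601495
Terms of depth exactly 3: N_3 − N_2 = 1601495 − 1265 = 1600230.

1600230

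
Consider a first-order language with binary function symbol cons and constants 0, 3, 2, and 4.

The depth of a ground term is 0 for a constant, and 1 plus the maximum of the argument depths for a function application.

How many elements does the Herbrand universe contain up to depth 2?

If N_k denotes the number of depth-≤k ground terms, the 4 constants give N_0 = 4, and each function symbol of arity r contributes N_{k-1}^r new terms at level k: N_k = 4 + N_{k-1}^2.
N_0 = 4
N_1 = 4 + 4^2 = 20
N_2 = 4 + 20^2 = 404

404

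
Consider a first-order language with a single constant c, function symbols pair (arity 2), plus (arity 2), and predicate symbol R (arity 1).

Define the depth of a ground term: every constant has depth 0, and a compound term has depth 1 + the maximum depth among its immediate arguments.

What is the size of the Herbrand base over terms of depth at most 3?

First count ground terms of depth ≤ 3.
Let N_k count ground terms of depth at most k. Each non-constant term of depth ≤ k is some function symbol applied to depth-≤(k−1) arguments, giving N_k = 1 + N_{k-1}^2 + N_{k-1}^2.
N_0 = 1
N_1 = 1 + 1^2 + 1^2 = 3
N_2 = 1 + 3^2 + 3^2 = 19
N_3 = 1 + 19^2 + 19^2 = 723
So |H| = 723.
Ground atoms are formed by filling each argument slot of a predicate with a term from H, so an r-ary predicate gives |H|^r atoms:
  R: 723
Total ground atoms: 723.

723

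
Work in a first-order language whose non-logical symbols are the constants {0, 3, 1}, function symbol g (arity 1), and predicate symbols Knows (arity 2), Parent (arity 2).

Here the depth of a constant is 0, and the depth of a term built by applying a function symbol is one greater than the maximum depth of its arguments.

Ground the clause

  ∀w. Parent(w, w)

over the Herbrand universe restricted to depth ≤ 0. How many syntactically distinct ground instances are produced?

Ground terms of depth ≤ 0:
  If N_k denotes the number of depth-≤k ground terms, the 3 constants give N_0 = 3, and each function symbol of arity r contributes N_{k-1}^r new terms at level k: N_k = 3 + N_{k-1}.
  N_0 = 3
  Explicitly: 0, 3, 1.
So there are 3 ground terms available for substitution.
The clause has 1 distinct variable (w), which appears in the body. In the free term algebra distinct substitutions yield syntactically distinct ground instances.
Number of ground instances = 3.

3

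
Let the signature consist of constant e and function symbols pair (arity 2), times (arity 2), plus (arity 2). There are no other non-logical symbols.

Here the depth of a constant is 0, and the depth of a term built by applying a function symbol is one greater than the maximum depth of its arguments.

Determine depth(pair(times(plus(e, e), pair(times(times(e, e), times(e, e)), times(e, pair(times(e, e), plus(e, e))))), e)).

6

depth(plus(e, e)) = 1 + max(0, 0) = 1
depth(times(e, e)) = 1 + max(0, 0) = 1
depth(times(times(e, e), times(e, e))) = 1 + max(1, 1) = 2
depth(pair(times(e, e), plus(e, e))) = 1 + max(1, 1) = 2
depth(times(e, pair(times(e, e), plus(e, e)))) = 1 + max(0, 2) = 3
depth(pair(times(times(e, e), times(e, e)), times(e, pair(times(e, e), plus(e, e))))) = 1 + max(2, 3) = 4
depth(times(plus(e, e), pair(times(times(e, e), times(e, e)), times(e, pair(times(e, e), plus(e, e)))))) = 1 + max(1, 4) = 5
depth(pair(times(plus(e, e), pair(times(times(e, e), times(e, e)), times(e, pair(times(e, e), plus(e, e))))), e)) = 1 + max(5, 0) = 6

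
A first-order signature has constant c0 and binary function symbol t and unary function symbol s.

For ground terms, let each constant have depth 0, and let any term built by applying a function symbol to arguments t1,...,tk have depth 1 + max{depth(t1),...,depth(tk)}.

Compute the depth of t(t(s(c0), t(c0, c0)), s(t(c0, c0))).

3

depth(s(c0)) = 1 + depth(c0) = 1 + 0 = 1
depth(t(c0, c0)) = 1 + max(0, 0) = 1
depth(t(s(c0), t(c0, c0))) = 1 + max(1, 1) = 2
depth(s(t(c0, c0))) = 1 + depth(t(c0, c0)) = 1 + 1 = 2
depth(t(t(s(c0), t(c0, c0)), s(t(c0, c0)))) = 1 + max(2, 2) = 3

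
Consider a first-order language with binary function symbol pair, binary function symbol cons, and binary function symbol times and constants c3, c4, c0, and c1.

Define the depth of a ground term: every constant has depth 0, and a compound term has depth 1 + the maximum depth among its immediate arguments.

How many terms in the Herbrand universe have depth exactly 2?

8064

Write N_k for the number of ground terms of depth ≤ k. A term of depth ≤ k is either a constant or a function symbol applied to arguments of depth ≤ k−1, so N_k = 4 + N_{k-1}^2 + N_{k-1}^2 + N_{k-1}^2.
N_0 = 4
N_1 = 4 + 4^2 + 4^2 + 4^2 = 52
N_2 = 4 + 52^2 + 52^2 + 52^2 = 8116
Terms of depth exactly 2: N_2 − N_1 = 8116 − 52 = 8064.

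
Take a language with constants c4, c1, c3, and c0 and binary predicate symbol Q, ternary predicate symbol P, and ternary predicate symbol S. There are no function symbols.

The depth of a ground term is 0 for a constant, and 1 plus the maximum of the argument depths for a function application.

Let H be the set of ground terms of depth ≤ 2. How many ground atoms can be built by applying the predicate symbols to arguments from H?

144

First count ground terms of depth ≤ 2.
With no function symbols every ground term is a constant, so there are exactly 4 ground terms at every depth bound.
N_0 = 4
N_1 = 4
N_2 = 4
So |H| = 4.
A ground atom is a predicate applied to a tuple of terms from H, so the count is the sum over predicates of |H|^arity:
  Q: 4^2 = 16;  P: 4^3 = 64;  S: 4^3 = 64
Total ground atoms: 16 + 64 + 64 = 144.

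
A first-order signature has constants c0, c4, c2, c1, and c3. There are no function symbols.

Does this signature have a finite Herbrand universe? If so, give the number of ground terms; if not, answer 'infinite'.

5

There are no function symbols, so every ground term is one of the 5 constants.
The Herbrand universe is {c0, c4, c2, c1, c3}, which is finite with 5 elements.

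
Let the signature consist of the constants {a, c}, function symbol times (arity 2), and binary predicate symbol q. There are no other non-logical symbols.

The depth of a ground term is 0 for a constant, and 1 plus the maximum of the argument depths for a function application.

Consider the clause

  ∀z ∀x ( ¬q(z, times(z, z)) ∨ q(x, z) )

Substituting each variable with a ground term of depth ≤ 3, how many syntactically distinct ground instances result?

2090916

Ground terms of depth ≤ 3:
  Count level by level. With function symbols times/2, the terms of depth ≤ k are the 2 constants together with each function applied to depth-≤(k−1) tuples, so N_k = 2 + N_{k-1}^2.
  N_0 = 2
  N_1 = 2 + 2^2 = 6
  N_2 = 2 + 6^2 = 38
  N_3 = 2 + 38^2 = 1446
So there are 1446 ground terms available for substitution.
There are 2 variables to instantiate (z, x), each occurring in at least one literal, so different choices give different ground instances.
Number of ground instances = 1446^2 = 2090916.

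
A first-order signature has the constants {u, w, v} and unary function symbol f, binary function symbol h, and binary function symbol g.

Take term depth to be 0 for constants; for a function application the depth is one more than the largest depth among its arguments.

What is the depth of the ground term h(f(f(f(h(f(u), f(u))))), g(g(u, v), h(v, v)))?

6

depth(f(u)) = 1 + depth(u) = 1 + 0 = 1
depth(h(f(u), f(u))) = 1 + max(1, 1) = 2
depth(f(h(f(u), f(u)))) = 1 + depth(h(f(u), f(u))) = 1 + 2 = 3
depth(f(f(h(f(u), f(u))))) = 1 + depth(f(h(f(u), f(u)))) = 1 + 3 = 4
depth(f(f(f(h(f(u), f(u)))))) = 1 + depth(f(f(h(f(u), f(u))))) = 1 + 4 = 5
depth(g(u, v)) = 1 + max(0, 0) = 1
depth(h(v, v)) = 1 + max(0, 0) = 1
depth(g(g(u, v), h(v, v))) = 1 + max(1, 1) = 2
depth(h(f(f(f(h(f(u), f(u))))), g(g(u, v), h(v, v)))) = 1 + max(5, 2) = 6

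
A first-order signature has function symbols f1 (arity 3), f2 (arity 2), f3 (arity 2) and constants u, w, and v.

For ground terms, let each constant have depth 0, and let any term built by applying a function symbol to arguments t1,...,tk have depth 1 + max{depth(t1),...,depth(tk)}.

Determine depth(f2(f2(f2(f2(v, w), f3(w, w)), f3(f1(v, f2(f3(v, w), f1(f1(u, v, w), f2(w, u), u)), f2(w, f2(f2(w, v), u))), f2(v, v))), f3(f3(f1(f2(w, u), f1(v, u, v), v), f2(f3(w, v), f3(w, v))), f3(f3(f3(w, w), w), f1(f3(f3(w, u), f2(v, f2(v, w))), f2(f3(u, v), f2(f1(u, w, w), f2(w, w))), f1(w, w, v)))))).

depth(f2(v, w)) = 1 + max(0, 0) = 1
depth(f3(w, w)) = 1 + max(0, 0) = 1
depth(f2(f2(v, w), f3(w, w))) = 1 + max(1, 1) = 2
depth(f3(v, w)) = 1 + max(0, 0) = 1
depth(f1(u, v, w)) = 1 + max(0, 0, 0) = 1
depth(f2(w, u)) = 1 + max(0, 0) = 1
depth(f1(f1(u, v, w), f2(w, u), u)) = 1 + max(1, 1, 0) = 2
depth(f2(f3(v, w), f1(f1(u, v, w), f2(w, u), u))) = 1 + max(1, 2) = 3
depth(f2(w, v)) = 1 + max(0, 0) = 1
depth(f2(f2(w, v), u)) = 1 + max(1, 0) = 2
depth(f2(w, f2(f2(w, v), u))) = 1 + max(0, 2) = 3
depth(f1(v, f2(f3(v, w), f1(f1(u, v, w), f2(w, u), u)), f2(w, f2(f2(w, v), u)))) = 1 + max(0, 3, 3) = 4
depth(f2(v, v)) = 1 + max(0, 0) = 1
depth(f3(f1(v, f2(f3(v, w), f1(f1(u, v, w), f2(w, u), u)), f2(w, f2(f2(w, v), u))), f2(v, v))) = 1 + max(4, 1) = 5
depth(f2(f2(f2(v, w), f3(w, w)), f3(f1(v, f2(f3(v, w), f1(f1(u, v, w), f2(w, u), u)), f2(w, f2(f2(w, v), u))), f2(v, v)))) = 1 + max(2, 5) = 6
depth(f1(v, u, v)) = 1 + max(0, 0, 0) = 1
depth(f1(f2(w, u), f1(v, u, v), v)) = 1 + max(1, 1, 0) = 2
depth(f3(w, v)) = 1 + max(0, 0) = 1
depth(f2(f3(w, v), f3(w, v))) = 1 + max(1, 1) = 2
depth(f3(f1(f2(w, u), f1(v, u, v), v), f2(f3(w, v), f3(w, v)))) = 1 + max(2, 2) = 3
depth(f3(f3(w, w), w)) = 1 + max(1, 0) = 2
depth(f3(w, u)) = 1 + max(0, 0) = 1
depth(f2(v, f2(v, w))) = 1 + max(0, 1) = 2
depth(f3(f3(w, u), f2(v, f2(v, w)))) = 1 + max(1, 2) = 3
depth(f3(u, v)) = 1 + max(0, 0) = 1
depth(f1(u, w, w)) = 1 + max(0, 0, 0) = 1
depth(f2(w, w)) = 1 + max(0, 0) = 1
depth(f2(f1(u, w, w), f2(w, w))) = 1 + max(1, 1) = 2
depth(f2(f3(u, v), f2(f1(u, w, w), f2(w, w)))) = 1 + max(1, 2) = 3
depth(f1(w, w, v)) = 1 + max(0, 0, 0) = 1
depth(f1(f3(f3(w, u), f2(v, f2(v, w))), f2(f3(u, v), f2(f1(u, w, w), f2(w, w))), f1(w, w, v))) = 1 + max(3, 3, 1) = 4
depth(f3(f3(f3(w, w), w), f1(f3(f3(w, u), f2(v, f2(v, w))), f2(f3(u, v), f2(f1(u, w, w), f2(w, w))), f1(w, w, v)))) = 1 + max(2, 4) = 5
depth(f3(f3(f1(f2(w, u), f1(v, u, v), v), f2(f3(w, v), f3(w, v))), f3(f3(f3(w, w), w), f1(f3(f3(w, u), f2(v, f2(v, w))), f2(f3(u, v), f2(f1(u, w, w), f2(w, w))), f1(w, w, v))))) = 1 + max(3, 5) = 6
depth(f2(f2(f2(f2(v, w), f3(w, w)), f3(f1(v, f2(f3(v, w), f1(f1(u, v, w), f2(w, u), u)), f2(w, f2(f2(w, v), u))), f2(v, v))), f3(f3(f1(f2(w, u), f1(v, u, v), v), f2(f3(w, v), f3(w, v))), f3(f3(f3(w, w), w), f1(f3(f3(w, u), f2(v, f2(v, w))), f2(f3(u, v), f2(f1(u, w, w), f2(w, w))), f1(w, w, v)))))) = 1 + max(6, 6) = 7

7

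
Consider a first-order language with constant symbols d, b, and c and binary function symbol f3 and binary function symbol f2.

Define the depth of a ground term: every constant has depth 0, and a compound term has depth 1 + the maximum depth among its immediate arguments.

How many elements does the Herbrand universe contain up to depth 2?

Count level by level. With function symbols f3/2, f2/2, the terms of depth ≤ k are the 3 constants together with each function applied to depth-≤(k−1) tuples, so N_k = 3 + N_{k-1}^2 + N_{k-1}^2.
N_0 = 3
N_1 = 3 + 3^2 + 3^2 = 21
N_2 = 3 + 21^2 + 21^2 = 885

885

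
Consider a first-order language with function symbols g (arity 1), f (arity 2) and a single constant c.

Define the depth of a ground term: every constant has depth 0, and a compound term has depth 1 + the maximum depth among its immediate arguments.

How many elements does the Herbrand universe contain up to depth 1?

3

Write N_k for the number of ground terms of depth ≤ k. A term of depth ≤ k is either a constant or a function symbol applied to arguments of depth ≤ k−1, so N_k = 1 + N_{k-1} + N_{k-1}^2.
N_0 = 1
N_1 = 1 + 1 + 1^2 = 3
Explicitly: c, g(c), f(c, c).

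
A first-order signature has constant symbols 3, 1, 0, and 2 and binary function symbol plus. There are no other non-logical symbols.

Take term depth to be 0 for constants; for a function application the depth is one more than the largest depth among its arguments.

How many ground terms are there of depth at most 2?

Let N_k = |{terms of depth ≤ k}|. Then N_0 = 4 and N_k = 4 + N_{k-1}^2 for k ≥ 1 (one summand per function symbol, arity giving the exponent).
N_0 = 4
N_1 = 4 + 4^2 = 20
N_2 = 4 + 20^2 = 404

404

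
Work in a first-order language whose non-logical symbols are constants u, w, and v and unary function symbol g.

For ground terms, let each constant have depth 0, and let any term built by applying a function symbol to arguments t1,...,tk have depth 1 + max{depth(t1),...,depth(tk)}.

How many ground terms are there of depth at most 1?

6

If N_k denotes the number of depth-≤k ground terms, the 3 constants give N_0 = 3, and each function symbol of arity r contributes N_{k-1}^r new terms at level k: N_k = 3 + N_{k-1}.
N_0 = 3
N_1 = 3 + 3 = 6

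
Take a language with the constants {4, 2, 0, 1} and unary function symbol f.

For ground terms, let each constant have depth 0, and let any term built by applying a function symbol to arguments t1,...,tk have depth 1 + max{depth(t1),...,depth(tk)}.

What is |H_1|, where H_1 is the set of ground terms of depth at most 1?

Write N_k for the number of ground terms of depth ≤ k. A term of depth ≤ k is either a constant or a function symbol applied to arguments of depth ≤ k−1, so N_k = 4 + N_{k-1}.
N_0 = 4
N_1 = 4 + 4 = 8
Explicitly: 4, 2, 0, 1, f(4), f(2), f(0), f(1).

8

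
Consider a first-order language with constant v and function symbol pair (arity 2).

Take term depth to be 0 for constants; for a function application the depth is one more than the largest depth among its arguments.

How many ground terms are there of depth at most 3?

26

Let N_k = |{terms of depth ≤ k}|. Then N_0 = 1 and N_k = 1 + N_{k-1}^2 for k ≥ 1 (one summand per function symbol, arity giving the exponent).
N_0 = 1
N_1 = 1 + 1^2 = 2
N_2 = 1 + 2^2 = 5
N_3 = 1 + 5^2 = 26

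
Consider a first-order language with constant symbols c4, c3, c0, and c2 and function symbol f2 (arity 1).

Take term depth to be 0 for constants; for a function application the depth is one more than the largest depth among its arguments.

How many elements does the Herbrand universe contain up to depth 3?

16

Let N_k count ground terms of depth at most k. Each non-constant term of depth ≤ k is some function symbol applied to depth-≤(k−1) arguments, giving N_k = 4 + N_{k-1}.
N_0 = 4
N_1 = 4 + 4 = 8
N_2 = 4 + 8 = 12
N_3 = 4 + 12 = 16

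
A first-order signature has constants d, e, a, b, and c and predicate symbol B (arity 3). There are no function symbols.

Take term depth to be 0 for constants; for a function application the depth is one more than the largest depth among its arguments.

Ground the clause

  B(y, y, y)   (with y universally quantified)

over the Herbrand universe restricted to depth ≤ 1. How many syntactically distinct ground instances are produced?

Ground terms of depth ≤ 1:
  With no function symbols every ground term is a constant, so there are exactly 5 ground terms at every depth bound.
  N_0 = 5
  N_1 = 5
So there are 5 ground terms available for substitution.
The body mentions the single quantified variable y; since ground terms form a free algebra, no two substitutions collapse to the same formula.
Number of ground instances = 5.

5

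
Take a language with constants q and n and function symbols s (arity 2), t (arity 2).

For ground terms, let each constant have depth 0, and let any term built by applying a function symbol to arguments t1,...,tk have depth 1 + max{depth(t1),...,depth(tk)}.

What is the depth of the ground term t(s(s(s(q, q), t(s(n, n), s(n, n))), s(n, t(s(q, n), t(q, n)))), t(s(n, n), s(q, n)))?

5

depth(s(q, q)) = 1 + max(0, 0) = 1
depth(s(n, n)) = 1 + max(0, 0) = 1
depth(t(s(n, n), s(n, n))) = 1 + max(1, 1) = 2
depth(s(s(q, q), t(s(n, n), s(n, n)))) = 1 + max(1, 2) = 3
depth(s(q, n)) = 1 + max(0, 0) = 1
depth(t(q, n)) = 1 + max(0, 0) = 1
depth(t(s(q, n), t(q, n))) = 1 + max(1, 1) = 2
depth(s(n, t(s(q, n), t(q, n)))) = 1 + max(0, 2) = 3
depth(s(s(s(q, q), t(s(n, n), s(n, n))), s(n, t(s(q, n), t(q, n))))) = 1 + max(3, 3) = 4
depth(t(s(n, n), s(q, n))) = 1 + max(1, 1) = 2
depth(t(s(s(s(q, q), t(s(n, n), s(n, n))), s(n, t(s(q, n), t(q, n)))), t(s(n, n), s(q, n)))) = 1 + max(4, 2) = 5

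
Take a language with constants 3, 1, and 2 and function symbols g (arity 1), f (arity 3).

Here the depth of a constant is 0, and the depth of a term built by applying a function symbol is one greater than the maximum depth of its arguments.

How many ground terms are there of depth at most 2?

35973

Write N_k for the number of ground terms of depth ≤ k. A term of depth ≤ k is either a constant or a function symbol applied to arguments of depth ≤ k−1, so N_k = 3 + N_{k-1} + N_{k-1}^3.
N_0 = 3
N_1 = 3 + 3 + 3^3 = 33
N_2 = 3 + 33 + 33^3 = 35973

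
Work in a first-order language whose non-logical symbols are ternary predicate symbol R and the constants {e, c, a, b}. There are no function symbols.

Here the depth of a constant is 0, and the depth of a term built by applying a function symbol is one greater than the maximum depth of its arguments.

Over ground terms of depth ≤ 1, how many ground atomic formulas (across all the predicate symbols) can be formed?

64

First count ground terms of depth ≤ 1.
With no function symbols every ground term is a constant, so there are exactly 4 ground terms at every depth bound.
N_0 = 4
N_1 = 4
Explicitly: e, c, a, b.
So |H| = 4.
Ground atoms are formed by filling each argument slot of a predicate with a term from H, so an r-ary predicate gives |H|^r atoms:
  R: 4^3 = 64
Total ground atoms: 64.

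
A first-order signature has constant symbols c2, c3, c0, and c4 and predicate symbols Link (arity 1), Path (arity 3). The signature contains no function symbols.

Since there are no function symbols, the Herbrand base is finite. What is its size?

With no function symbols, the Herbrand universe is just the 4 constants.
Ground atoms per predicate: Link: 4, Path: 4^3 = 64.
Herbrand base size = 4 + 64 = 68.

68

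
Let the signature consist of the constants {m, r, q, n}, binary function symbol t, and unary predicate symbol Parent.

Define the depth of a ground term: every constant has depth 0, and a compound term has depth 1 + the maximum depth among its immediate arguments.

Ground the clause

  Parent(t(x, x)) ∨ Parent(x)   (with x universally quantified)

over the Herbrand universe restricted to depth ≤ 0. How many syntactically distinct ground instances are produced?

Ground terms of depth ≤ 0:
  Count level by level. With function symbols t/2, the terms of depth ≤ k are the 4 constants together with each function applied to depth-≤(k−1) tuples, so N_k = 4 + N_{k-1}^2.
  N_0 = 4
  Explicitly: m, r, q, n.
So there are 4 ground terms available for substitution.
The clause has 1 distinct variable (x), which appears in the body. In the free term algebra distinct substitutions yield syntactically distinct ground instances.
Number of ground instances = 4.

4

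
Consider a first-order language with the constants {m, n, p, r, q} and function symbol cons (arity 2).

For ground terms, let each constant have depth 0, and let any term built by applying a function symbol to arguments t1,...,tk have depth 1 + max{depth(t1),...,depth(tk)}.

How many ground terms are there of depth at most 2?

905

Let N_k count ground terms of depth at most k. Each non-constant term of depth ≤ k is some function symbol applied to depth-≤(k−1) arguments, giving N_k = 5 + N_{k-1}^2.
N_0 = 5
N_1 = 5 + 5^2 = 30
N_2 = 5 + 30^2 = 905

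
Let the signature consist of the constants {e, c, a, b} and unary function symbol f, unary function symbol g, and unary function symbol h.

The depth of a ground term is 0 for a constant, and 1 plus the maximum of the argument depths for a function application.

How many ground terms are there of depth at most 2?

Let N_k = |{terms of depth ≤ k}|. Then N_0 = 4 and N_k = 4 + N_{k-1} + N_{k-1} + N_{k-1} for k ≥ 1 (one summand per function symbol, arity giving the exponent).
N_0 = 4
N_1 = 4 + 4 + 4 + 4 = 16
N_2 = 4 + 16 + 16 + 16 = 52

52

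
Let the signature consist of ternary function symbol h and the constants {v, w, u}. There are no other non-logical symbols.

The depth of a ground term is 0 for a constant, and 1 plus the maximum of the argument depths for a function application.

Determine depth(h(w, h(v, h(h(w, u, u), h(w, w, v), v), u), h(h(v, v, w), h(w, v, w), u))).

4

depth(h(w, u, u)) = 1 + max(0, 0, 0) = 1
depth(h(w, w, v)) = 1 + max(0, 0, 0) = 1
depth(h(h(w, u, u), h(w, w, v), v)) = 1 + max(1, 1, 0) = 2
depth(h(v, h(h(w, u, u), h(w, w, v), v), u)) = 1 + max(0, 2, 0) = 3
depth(h(v, v, w)) = 1 + max(0, 0, 0) = 1
depth(h(w, v, w)) = 1 + max(0, 0, 0) = 1
depth(h(h(v, v, w), h(w, v, w), u)) = 1 + max(1, 1, 0) = 2
depth(h(w, h(v, h(h(w, u, u), h(w, w, v), v), u), h(h(v, v, w), h(w, v, w), u))) = 1 + max(0, 3, 2) = 4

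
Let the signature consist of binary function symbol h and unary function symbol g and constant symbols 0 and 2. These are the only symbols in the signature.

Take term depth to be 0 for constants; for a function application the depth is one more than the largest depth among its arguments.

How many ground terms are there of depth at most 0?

If N_k denotes the number of depth-≤k ground terms, the 2 constants give N_0 = 2, and each function symbol of arity r contributes N_{k-1}^r new terms at level k: N_k = 2 + N_{k-1}^2 + N_{k-1}.
N_0 = 2

2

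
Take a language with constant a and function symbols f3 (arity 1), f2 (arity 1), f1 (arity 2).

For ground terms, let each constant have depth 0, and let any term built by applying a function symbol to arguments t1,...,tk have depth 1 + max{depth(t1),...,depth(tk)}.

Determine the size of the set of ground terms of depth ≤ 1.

4

If N_k denotes the number of depth-≤k ground terms, the 1 constant gives N_0 = 1, and each function symbol of arity r contributes N_{k-1}^r new terms at level k: N_k = 1 + N_{k-1} + N_{k-1} + N_{k-1}^2.
N_0 = 1
N_1 = 1 + 1 + 1 + 1^2 = 4
Explicitly: a, f3(a), f2(a), f1(a, a).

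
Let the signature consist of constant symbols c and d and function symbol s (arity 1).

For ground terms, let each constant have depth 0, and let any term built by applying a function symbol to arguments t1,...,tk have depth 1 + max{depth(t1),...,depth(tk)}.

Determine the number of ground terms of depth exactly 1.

Let N_k count ground terms of depth at most k. Each non-constant term of depth ≤ k is some function symbol applied to depth-≤(k−1) arguments, giving N_k = 2 + N_{k-1}.
N_0 = 2
N_1 = 2 + 2 = 4
Terms of depth exactly 1: N_1 − N_0 = 4 − 2 = 2.

2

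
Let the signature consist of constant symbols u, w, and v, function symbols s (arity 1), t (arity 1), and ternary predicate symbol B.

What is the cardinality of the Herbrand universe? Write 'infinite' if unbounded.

infinite

The signature has at least one function symbol (s, arity 1) and at least one constant (u).
Iterating s gives infinitely many distinct ground terms: u, s(u), s(s(u)), ...
So the Herbrand universe is infinite.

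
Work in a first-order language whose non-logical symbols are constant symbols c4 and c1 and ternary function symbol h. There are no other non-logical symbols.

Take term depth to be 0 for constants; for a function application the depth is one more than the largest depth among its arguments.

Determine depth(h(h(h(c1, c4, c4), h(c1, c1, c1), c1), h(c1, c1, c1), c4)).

3

depth(h(c1, c4, c4)) = 1 + max(0, 0, 0) = 1
depth(h(c1, c1, c1)) = 1 + max(0, 0, 0) = 1
depth(h(h(c1, c4, c4), h(c1, c1, c1), c1)) = 1 + max(1, 1, 0) = 2
depth(h(h(h(c1, c4, c4), h(c1, c1, c1), c1), h(c1, c1, c1), c4)) = 1 + max(2, 1, 0) = 3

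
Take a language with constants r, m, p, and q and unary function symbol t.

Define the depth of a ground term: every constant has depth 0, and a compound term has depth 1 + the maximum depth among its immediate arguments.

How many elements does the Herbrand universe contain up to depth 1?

Write N_k for the number of ground terms of depth ≤ k. A term of depth ≤ k is either a constant or a function symbol applied to arguments of depth ≤ k−1, so N_k = 4 + N_{k-1}.
N_0 = 4
N_1 = 4 + 4 = 8

8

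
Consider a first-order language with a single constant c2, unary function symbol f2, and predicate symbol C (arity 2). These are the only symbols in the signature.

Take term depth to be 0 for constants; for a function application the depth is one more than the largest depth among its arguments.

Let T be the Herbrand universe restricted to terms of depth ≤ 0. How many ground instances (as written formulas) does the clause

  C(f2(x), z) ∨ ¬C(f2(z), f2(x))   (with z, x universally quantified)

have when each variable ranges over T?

1

Ground terms of depth ≤ 0:
  Let N_k = |{terms of depth ≤ k}|. Then N_0 = 1 and N_k = 1 + N_{k-1} for k ≥ 1 (one summand per function symbol, arity giving the exponent).
  N_0 = 1
So there is exactly 1 ground term available for substitution.
The body mentions every one of the 2 quantified variables; since ground terms form a free algebra, no two substitutions collapse to the same formula.
Number of ground instances = 1^2 = 1.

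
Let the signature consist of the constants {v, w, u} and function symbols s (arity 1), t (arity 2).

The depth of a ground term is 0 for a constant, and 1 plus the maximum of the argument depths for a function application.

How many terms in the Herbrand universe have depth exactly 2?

Let N_k count ground terms of depth at most k. Each non-constant term of depth ≤ k is some function symbol applied to depth-≤(k−1) arguments, giving N_k = 3 + N_{k-1} + N_{k-1}^2.
N_0 = 3
N_1 = 3 + 3 + 3^2 = 15
N_2 = 3 + 15 + 15^2 = 243
Terms of depth exactly 2: N_2 − N_1 = 243 − 15 = 228.

228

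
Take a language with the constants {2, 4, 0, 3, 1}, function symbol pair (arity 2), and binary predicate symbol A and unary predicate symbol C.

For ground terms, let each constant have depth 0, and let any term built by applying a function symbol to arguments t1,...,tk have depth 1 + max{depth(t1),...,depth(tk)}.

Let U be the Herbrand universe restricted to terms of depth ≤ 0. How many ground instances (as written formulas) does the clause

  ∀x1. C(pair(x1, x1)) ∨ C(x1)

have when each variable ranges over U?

5

Ground terms of depth ≤ 0:
  Let N_k = |{terms of depth ≤ k}|. Then N_0 = 5 and N_k = 5 + N_{k-1}^2 for k ≥ 1 (one summand per function symbol, arity giving the exponent).
  N_0 = 5
So there are 5 ground terms available for substitution.
The body mentions the single quantified variable x1; since ground terms form a free algebra, no two substitutions collapse to the same formula.
Number of ground instances = 5.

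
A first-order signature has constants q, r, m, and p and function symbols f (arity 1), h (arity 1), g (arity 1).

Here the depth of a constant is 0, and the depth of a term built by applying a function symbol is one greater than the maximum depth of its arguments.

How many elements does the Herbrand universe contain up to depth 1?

16

If N_k denotes the number of depth-≤k ground terms, the 4 constants give N_0 = 4, and each function symbol of arity r contributes N_{k-1}^r new terms at level k: N_k = 4 + N_{k-1} + N_{k-1} + N_{k-1}.
N_0 = 4
N_1 = 4 + 4 + 4 + 4 = 16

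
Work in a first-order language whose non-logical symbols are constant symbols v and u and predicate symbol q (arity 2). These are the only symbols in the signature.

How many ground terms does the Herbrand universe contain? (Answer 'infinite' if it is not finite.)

There are no function symbols, so every ground term is one of the 2 constants.
The Herbrand universe is {v, u}, which is finite with 2 elements.

2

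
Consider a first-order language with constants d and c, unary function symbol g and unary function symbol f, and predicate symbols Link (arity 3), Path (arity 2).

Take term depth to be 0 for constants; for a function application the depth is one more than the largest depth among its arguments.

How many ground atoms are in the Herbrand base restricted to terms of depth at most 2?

First count ground terms of depth ≤ 2.
Count level by level. With function symbols g/1, f/1, the terms of depth ≤ k are the 2 constants together with each function applied to depth-≤(k−1) tuples, so N_k = 2 + N_{k-1} + N_{k-1}.
N_0 = 2
N_1 = 2 + 2 + 2 = 6
N_2 = 2 + 6 + 6 = 14
So |H| = 14.
Each predicate of arity r yields |H|^r ground atoms (one per choice of an r-tuple from H):
  Link: 14^3 = 2744;  Path: 14^2 = 196
Total ground atoms: 2744 + 196 = 2940.

2940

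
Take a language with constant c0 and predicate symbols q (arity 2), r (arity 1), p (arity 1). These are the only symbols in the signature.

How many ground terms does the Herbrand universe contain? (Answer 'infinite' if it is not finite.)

1

There are no function symbols, so the only ground term is the single constant.
The Herbrand universe is {c0}, finite with 1 element.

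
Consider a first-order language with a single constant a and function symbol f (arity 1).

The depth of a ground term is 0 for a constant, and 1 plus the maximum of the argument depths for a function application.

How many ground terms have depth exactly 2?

Let N_k = |{terms of depth ≤ k}|. Then N_0 = 1 and N_k = 1 + N_{k-1} for k ≥ 1 (one summand per function symbol, arity giving the exponent).
N_0 = 1
N_1 = 1 + 1 = 2
N_2 = 1 + 2 = 3
Terms of depth exactly 2: N_2 − N_1 = 3 − 2 = 1.

1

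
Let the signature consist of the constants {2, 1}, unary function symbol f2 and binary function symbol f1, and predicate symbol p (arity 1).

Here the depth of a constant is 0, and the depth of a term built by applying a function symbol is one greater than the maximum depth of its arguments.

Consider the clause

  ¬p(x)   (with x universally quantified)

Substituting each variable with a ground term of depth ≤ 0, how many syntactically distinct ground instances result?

2

Ground terms of depth ≤ 0:
  Write N_k for the number of ground terms of depth ≤ k. A term of depth ≤ k is either a constant or a function symbol applied to arguments of depth ≤ k−1, so N_k = 2 + N_{k-1} + N_{k-1}^2.
  N_0 = 2
  Explicitly: 2, 1.
So there are 2 ground terms available for substitution.
The variable x ranges independently over the available ground terms, and distinct assignments produce distinct instances.
Number of ground instances = 2.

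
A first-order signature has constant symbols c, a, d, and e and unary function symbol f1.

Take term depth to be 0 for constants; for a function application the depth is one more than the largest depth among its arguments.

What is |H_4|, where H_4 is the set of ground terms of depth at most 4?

Let N_k count ground terms of depth at most k. Each non-constant term of depth ≤ k is some function symbol applied to depth-≤(k−1) arguments, giving N_k = 4 + N_{k-1}.
N_0 = 4
N_1 = 4 + 4 = 8
N_2 = 4 + 8 = 12
N_3 = 4 + 12 = 16
N_4 = 4 + 16 = 20

20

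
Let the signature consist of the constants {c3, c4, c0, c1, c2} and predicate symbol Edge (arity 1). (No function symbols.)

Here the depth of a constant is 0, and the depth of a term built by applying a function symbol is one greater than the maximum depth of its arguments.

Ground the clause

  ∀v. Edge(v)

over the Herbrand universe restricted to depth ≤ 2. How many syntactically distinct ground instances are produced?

5

Ground terms of depth ≤ 2:
  With no function symbols every ground term is a constant, so there are exactly 5 ground terms at every depth bound.
  N_0 = 5
  N_1 = 5
  N_2 = 5
So there are 5 ground terms available for substitution.
The body mentions the single quantified variable v; since ground terms form a free algebra, no two substitutions collapse to the same formula.
Number of ground instances = 5.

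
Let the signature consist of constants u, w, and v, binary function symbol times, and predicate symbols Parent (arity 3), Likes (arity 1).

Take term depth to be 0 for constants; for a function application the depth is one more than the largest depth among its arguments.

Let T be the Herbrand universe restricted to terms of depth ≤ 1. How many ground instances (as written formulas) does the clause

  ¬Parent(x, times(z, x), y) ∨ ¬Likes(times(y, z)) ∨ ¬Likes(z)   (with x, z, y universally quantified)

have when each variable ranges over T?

Ground terms of depth ≤ 1:
  Count level by level. With function symbols times/2, the terms of depth ≤ k are the 3 constants together with each function applied to depth-≤(k−1) tuples, so N_k = 3 + N_{k-1}^2.
  N_0 = 3
  N_1 = 3 + 3^2 = 12
  Explicitly: u, w, v, times(u, u), times(u, w), times(u, v), times(w, u), times(w, w), times(w, v), times(v, u), times(v, w), times(v, v).
So there are 12 ground terms available for substitution.
There are 3 variables to instantiate (x, z, y), each occurring in at least one literal, so different choices give different ground instances.
Number of ground instances = 12^3 = 1728.

1728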